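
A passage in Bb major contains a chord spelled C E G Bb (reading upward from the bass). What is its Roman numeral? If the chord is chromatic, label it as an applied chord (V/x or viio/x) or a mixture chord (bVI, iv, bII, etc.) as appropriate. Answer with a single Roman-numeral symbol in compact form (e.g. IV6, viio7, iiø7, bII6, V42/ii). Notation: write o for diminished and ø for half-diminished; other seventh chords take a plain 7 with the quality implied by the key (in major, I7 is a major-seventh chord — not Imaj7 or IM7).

Stacked in thirds the chord is C-E-G-Bb: a dominant seventh chord on C.
C is not a diatonic chord root with this quality in Bb major, but it lies a perfect fifth above F (V), so the chord functions as an applied dominant of V.

V7/V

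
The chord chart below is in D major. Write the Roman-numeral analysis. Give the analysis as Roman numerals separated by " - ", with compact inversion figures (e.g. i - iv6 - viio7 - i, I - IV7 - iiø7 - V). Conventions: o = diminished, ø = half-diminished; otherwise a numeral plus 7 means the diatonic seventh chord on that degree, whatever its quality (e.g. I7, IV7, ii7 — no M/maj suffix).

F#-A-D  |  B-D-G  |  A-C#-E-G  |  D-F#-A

I6 - IV6 - V7 - I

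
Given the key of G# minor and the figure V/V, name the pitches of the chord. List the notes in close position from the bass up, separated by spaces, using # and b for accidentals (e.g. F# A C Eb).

A# C## E#

V/V is a secondary dominant — the dominant triad of V. V in G# minor is D#, so the applied chord's root is A#, a perfect fifth above.
Building a major triad on A# gives A#-C##-E#.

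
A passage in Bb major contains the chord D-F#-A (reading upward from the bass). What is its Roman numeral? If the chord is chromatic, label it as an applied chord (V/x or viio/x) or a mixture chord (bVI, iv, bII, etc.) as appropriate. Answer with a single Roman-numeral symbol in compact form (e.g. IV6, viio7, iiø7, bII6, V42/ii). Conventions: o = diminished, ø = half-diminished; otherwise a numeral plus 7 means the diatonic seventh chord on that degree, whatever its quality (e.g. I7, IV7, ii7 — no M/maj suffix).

V/vi

Stacked in thirds the chord is D-F#-A: a major triad on D.
D is not a diatonic chord root with this quality in Bb major, but it lies a perfect fifth above G (vi), so the chord functions as an applied dominant of vi.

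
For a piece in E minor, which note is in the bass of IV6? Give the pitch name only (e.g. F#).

IV in E minor has root A; the chord is A-C#-E.
The figure 6 means first inversion — the third is in the bass.

C#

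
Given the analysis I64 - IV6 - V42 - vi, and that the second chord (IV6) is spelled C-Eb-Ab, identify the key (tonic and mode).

Eb major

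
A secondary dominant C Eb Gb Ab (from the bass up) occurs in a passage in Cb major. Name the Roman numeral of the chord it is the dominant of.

The chord is a dominant seventh chord on Ab.
A dominant resolves down a perfect fifth: Ab → Db. In Cb major, Db is scale degree 2, i.e. ii.

ii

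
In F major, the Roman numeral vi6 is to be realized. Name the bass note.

vi in F major has root D; the chord is D-F-A.
The figure 6 means first inversion — the third is in the bass.

F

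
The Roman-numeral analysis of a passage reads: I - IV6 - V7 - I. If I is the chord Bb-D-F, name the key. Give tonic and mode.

Bb major

I is given as Bb-D-F — a major triad with root Bb.
If Bb is scale degree 1 and the mode makes that degree carry a major triad, the tonic is Bb and the mode is major.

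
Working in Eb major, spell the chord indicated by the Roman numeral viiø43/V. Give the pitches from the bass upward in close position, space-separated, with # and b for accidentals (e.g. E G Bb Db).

viiø43/V is a secondary leading-tone chord. The target V is Bb in Eb major; the applied chord is rooted a semitone below, on A.
Building a half-diminished seventh chord on A gives A-C-Eb-G.
With the 43 figure the chord is in second inversion; from the bass Eb upward in close position it reads Eb-G-A-C.

Eb G A C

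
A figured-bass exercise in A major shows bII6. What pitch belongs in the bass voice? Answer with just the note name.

D

bII in A major has root Bb; the chord is Bb-D-F.
The figure 6 means first inversion — the third is in the bass.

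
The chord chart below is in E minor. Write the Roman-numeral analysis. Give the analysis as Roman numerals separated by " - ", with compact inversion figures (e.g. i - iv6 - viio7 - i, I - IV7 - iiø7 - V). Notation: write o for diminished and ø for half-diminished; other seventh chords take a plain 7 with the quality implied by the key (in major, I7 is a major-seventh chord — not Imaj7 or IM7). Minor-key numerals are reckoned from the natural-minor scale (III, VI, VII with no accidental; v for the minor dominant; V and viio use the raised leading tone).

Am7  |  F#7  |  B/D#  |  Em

iv7 - V7/V - V6 - i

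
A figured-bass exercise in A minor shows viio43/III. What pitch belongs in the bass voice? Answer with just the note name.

The applied chord viio43/III is rooted on B: B-D-F-Ab.
The figure 43 means second inversion — the fifth is in the bass.

F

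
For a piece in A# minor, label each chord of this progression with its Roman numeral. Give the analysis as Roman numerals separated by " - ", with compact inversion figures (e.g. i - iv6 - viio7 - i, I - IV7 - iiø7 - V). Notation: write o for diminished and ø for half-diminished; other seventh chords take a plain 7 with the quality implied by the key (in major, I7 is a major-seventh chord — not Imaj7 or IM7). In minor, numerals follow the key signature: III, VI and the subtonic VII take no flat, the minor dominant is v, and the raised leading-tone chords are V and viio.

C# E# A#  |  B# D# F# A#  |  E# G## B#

i6 - iiø7 - V

C#-E#-A# has root A#, degree 1 in A# minor, so i6.
B#-D#-F#-A#: half-diminished seventh chord on B# = scale degree 2 → iiø7.
E#-G##-B#: root E# is the dominant; major triad there is V.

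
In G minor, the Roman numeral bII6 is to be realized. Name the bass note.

C

bII in G minor has root Ab; the chord is Ab-C-Eb.
The figure 6 means first inversion — the third is in the bass.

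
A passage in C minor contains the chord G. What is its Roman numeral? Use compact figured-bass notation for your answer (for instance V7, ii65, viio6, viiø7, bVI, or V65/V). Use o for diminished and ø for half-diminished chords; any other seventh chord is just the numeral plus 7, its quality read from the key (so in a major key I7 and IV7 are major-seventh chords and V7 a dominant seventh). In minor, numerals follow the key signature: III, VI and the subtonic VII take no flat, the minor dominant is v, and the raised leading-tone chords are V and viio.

Stacked in thirds the chord is G-B-D: a major triad on G.
G is scale degree 5 in C minor, and a major triad on that degree is written V.

V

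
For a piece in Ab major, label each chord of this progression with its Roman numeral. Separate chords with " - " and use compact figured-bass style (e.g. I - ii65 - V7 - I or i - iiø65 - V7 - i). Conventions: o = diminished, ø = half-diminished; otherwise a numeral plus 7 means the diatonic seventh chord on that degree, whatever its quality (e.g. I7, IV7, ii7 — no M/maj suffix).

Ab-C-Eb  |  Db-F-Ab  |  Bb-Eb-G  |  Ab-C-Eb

I - IV - V64 - I

Ab-C-Eb: root Ab is the tonic; major triad there is I.
Db-F-Ab: major triad on Db = scale degree 4 → IV.
Bb-Eb-G: root Eb is the dominant; major triad there is V64.
Ab-C-Eb: root Ab is the tonic; major triad there is I.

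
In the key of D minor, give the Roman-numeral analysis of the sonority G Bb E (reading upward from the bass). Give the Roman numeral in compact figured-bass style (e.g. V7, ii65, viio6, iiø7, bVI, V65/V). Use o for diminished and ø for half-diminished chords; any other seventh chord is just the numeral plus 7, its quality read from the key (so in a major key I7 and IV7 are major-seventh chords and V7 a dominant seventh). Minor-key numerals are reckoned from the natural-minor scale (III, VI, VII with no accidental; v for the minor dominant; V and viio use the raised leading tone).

iio6

Stacked in thirds the chord is E-G-Bb: a diminished triad on E.
E is scale degree 2 in D minor, and a diminished triad on that degree is written iio.
With G in the bass the chord is in first inversion, so the figured bass is 6.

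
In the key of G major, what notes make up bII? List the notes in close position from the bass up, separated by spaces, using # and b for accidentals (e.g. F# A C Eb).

Scale degree 2 in G major is A; lowering it a half step gives Ab. bII is the Neapolitan chord — a major triad on the lowered second degree.
So the chord is Ab-C-Eb, a major triad.

Ab C Eb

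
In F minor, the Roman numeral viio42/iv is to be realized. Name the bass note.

Gb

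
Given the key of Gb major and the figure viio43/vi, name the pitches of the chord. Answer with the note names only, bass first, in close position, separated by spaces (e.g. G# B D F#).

Ab Cb D F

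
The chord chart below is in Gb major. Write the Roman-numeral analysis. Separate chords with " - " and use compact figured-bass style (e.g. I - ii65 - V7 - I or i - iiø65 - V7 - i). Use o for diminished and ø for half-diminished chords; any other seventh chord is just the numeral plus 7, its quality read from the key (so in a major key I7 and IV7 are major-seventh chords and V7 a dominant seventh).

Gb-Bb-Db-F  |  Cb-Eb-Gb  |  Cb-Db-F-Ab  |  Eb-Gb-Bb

I7 - IV - V42 - vi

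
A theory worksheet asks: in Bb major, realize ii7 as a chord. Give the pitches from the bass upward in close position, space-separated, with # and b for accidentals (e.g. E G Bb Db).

The numeral's case and figure indicate a minor seventh chord. In Bb major its root, scale degree 2, is C.
That chord is spelled C-Eb-G-Bb.

C Eb G Bb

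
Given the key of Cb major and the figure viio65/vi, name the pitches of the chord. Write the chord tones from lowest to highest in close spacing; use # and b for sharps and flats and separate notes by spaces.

viio65/vi is a secondary leading-tone chord. The target vi is Ab in Cb major; the applied chord is rooted a semitone below, on G.
Building a fully diminished seventh chord on G gives G-Bb-Db-Fb.
With the 65 figure the chord is in first inversion; from the bass Bb upward in close position it reads Bb-Db-Fb-G.

Bb Db Fb G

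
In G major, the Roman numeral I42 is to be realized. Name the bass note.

F#

I in G major has root G; the chord is G-B-D-F#.
The figure 42 means third inversion — the seventh is in the bass.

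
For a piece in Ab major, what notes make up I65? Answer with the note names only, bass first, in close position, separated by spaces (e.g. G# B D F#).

C Eb G Ab

The numeral's case and figure indicate a major seventh chord. In Ab major its root, the first degree, is Ab.
That chord is spelled Ab-C-Eb-G.
With the 65 figure the chord is in first inversion; from the bass C upward in close position it reads C-Eb-G-Ab.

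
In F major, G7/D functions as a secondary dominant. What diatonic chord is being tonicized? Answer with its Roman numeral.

V

The chord is a dominant seventh chord on G.
A dominant resolves down a perfect fifth: G → C. In F major, C is scale degree 5, i.e. V.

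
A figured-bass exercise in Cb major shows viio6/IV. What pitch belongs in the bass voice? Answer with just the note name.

Gb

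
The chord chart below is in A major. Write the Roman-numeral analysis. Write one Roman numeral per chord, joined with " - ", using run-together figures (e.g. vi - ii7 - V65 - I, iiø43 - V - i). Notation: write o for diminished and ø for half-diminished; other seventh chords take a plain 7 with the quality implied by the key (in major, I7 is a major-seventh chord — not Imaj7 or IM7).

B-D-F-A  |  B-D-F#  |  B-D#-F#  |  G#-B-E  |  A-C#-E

iiø7 - ii - V/V - V6 - I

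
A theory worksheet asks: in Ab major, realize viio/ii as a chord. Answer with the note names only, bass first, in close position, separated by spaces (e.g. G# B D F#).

The slash marks an applied leading-tone chord: viio of ii. In Ab major, ii is Bb, so the leading tone to it is A, a half step below.
Building a diminished triad on A gives A-C-Eb.

A C Eb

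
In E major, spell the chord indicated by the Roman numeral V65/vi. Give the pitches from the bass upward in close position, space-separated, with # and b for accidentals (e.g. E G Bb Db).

B# D# F# G#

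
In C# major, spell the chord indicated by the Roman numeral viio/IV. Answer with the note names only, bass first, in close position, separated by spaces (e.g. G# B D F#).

viio/IV is a secondary leading-tone chord. The target IV is F# in C# major; the applied chord is rooted a semitone below, on E#.
Building a diminished triad on E# gives E#-G#-B.

E# G# B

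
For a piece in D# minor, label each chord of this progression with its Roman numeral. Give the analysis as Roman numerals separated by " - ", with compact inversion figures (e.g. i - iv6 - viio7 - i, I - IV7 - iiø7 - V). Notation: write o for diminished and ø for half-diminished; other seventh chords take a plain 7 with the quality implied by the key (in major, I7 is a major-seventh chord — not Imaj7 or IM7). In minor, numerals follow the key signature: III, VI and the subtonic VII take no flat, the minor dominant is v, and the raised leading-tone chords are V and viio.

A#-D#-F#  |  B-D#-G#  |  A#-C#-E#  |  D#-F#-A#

i64 - iv6 - v - i

A#-D#-F#: root D# is the tonic; minor triad there is i64.
B-D#-G#: minor triad on G# = scale degree 4 → iv6.
A#-C#-E#: minor triad on A# = scale degree 5 → v.
D#-F#-A# has root D#, degree 1 in D# minor, so i.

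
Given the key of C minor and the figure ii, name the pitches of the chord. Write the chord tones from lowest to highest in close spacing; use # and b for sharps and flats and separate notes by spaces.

Scale degree 2 in C minor is D; here the chord built on it is altered to a minor triad. ii is the minor supertonic, borrowed from the parallel major (the Dorian ii).
So the chord is D-F-A, a minor triad.

D F A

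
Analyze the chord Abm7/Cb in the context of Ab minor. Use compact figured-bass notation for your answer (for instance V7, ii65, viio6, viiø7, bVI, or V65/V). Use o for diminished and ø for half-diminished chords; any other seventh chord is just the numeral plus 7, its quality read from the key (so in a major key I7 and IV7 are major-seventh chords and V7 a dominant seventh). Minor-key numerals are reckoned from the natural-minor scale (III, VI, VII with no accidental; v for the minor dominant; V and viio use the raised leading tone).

i65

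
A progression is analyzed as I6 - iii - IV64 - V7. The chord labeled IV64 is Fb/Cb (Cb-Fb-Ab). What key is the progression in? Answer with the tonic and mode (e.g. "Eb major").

The chord Fb/Cb is a major triad rooted on Fb; its label is IV64.
Counting down 3 scale steps from Fb places the tonic on Cb; a major triad on degree 4 is diatonic only in major.

Cb major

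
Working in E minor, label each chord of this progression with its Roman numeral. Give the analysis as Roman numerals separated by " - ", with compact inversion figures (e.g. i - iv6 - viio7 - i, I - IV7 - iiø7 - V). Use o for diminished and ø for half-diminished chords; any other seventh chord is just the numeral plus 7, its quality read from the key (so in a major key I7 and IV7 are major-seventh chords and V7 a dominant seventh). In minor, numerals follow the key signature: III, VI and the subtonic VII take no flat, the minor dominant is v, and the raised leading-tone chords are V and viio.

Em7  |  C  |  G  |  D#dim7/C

Em7 has root E, degree 1 in E minor, so i7.
C has root C, degree 6 in E minor, so VI.
G has root G, degree 3 in E minor, so III.
D#dim7/C: root D# is the leading tone; fully diminished seventh chord there is viio42.

i7 - VI - III - viio42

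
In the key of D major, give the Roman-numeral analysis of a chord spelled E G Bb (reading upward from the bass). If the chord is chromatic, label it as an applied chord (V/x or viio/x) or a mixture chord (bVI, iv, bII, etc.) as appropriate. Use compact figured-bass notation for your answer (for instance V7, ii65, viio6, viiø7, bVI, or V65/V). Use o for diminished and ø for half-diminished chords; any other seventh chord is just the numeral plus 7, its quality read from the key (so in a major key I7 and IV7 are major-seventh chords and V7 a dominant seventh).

Stacked in thirds the chord is E-G-Bb: a diminished triad on E.
E is the second degree of D major. This is the diminished supertonic triad, borrowed from the parallel minor.

iio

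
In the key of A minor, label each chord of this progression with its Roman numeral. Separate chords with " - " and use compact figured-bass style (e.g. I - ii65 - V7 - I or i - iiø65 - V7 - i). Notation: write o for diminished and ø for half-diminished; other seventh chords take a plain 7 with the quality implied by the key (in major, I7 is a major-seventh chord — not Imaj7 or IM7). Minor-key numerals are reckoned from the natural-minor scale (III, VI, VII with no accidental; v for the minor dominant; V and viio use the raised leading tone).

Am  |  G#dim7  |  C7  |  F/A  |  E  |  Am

i - viio7 - V7/VI - VI6 - V - i

Am: root A is the tonic; minor triad there is i.
G#dim7 has root G#, degree 7 in A minor, so viio7.
C7: a dominant seventh chord on C, the applied dominant of VI → V7/VI.
F/A has root F, degree 6 in A minor, so VI6.
E: major triad on E = scale degree 5 → V.
Am has root A, degree 1 in A minor, so i.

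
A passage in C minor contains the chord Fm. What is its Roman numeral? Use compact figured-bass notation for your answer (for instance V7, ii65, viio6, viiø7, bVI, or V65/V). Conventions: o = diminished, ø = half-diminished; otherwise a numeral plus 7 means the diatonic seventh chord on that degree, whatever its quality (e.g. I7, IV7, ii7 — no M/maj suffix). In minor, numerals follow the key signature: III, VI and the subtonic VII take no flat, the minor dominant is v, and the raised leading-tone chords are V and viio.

iv

The pitches F-Ab-C form a minor triad rooted on F.
In C minor, F is the subdominant; the diatonic minor triad there is iv.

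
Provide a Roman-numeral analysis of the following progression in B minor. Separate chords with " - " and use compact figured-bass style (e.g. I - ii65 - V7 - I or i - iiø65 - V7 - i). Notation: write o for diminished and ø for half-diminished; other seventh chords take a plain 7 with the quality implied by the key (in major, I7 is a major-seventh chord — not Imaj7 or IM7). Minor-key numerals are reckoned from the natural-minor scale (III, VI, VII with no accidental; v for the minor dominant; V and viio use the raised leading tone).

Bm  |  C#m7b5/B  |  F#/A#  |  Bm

i - iiø42 - V6 - i

Bm has root B, degree 1 in B minor, so i.
C#m7b5/B: root C# is the supertonic; half-diminished seventh chord there is iiø42.
F#/A#: major triad on F# = scale degree 5 → V6.
Bm has root B, degree 1 in B minor, so i.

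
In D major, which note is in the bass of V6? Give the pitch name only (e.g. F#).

V in D major has root A; the chord is A-C#-E.
The figure 6 means first inversion — the third is in the bass.

C#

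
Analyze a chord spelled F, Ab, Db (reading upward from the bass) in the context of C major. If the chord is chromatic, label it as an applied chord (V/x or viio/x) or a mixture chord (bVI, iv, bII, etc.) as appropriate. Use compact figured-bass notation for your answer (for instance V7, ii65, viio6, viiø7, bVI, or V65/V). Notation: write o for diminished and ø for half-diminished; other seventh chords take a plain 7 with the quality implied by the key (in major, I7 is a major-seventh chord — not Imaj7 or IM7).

bII6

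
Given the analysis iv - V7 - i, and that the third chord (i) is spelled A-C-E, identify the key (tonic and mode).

A minor

The chord Am is a minor triad rooted on A; its label is i.
If A is scale degree 1 and the mode makes that degree carry a minor triad, the tonic is A and the mode is minor.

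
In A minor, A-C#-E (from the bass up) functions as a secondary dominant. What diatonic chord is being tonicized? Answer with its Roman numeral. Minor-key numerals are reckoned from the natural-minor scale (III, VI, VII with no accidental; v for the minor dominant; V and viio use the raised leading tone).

The chord is a major triad on A.
A dominant resolves down a perfect fifth: A → D. In A minor, D is scale degree 4, i.e. iv.

iv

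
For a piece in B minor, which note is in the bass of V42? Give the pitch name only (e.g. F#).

V in B minor has root F#; the chord is F#-A#-C#-E.
The figure 42 means third inversion — the seventh is in the bass.

E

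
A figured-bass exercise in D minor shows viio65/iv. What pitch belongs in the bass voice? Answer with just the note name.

The applied chord viio65/iv is rooted on F#: F#-A-C-Eb.
The figure 65 means first inversion — the third is in the bass.

A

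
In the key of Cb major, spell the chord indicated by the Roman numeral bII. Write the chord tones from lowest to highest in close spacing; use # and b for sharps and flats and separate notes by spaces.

Scale degree 2 in Cb major is Db; lowering it a half step gives Dbb. bII is the Neapolitan chord — a major triad on the lowered second degree.
So the chord is Dbb-Fb-Abb, a major triad.

Dbb Fb Abb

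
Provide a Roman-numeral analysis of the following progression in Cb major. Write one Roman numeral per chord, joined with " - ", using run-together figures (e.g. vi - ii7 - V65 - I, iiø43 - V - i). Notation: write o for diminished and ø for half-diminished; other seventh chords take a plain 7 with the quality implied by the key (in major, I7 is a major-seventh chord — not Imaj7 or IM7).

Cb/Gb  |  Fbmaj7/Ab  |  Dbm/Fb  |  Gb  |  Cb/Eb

I64 - IV65 - ii6 - V - I6

Cb/Gb: root Cb is the tonic; major triad there is I64.
Fbmaj7/Ab: major seventh chord on Fb = scale degree 4 → IV65.
Dbm/Fb: minor triad on Db = scale degree 2 → ii6.
Gb: root Gb is the dominant; major triad there is V.
Cb/Eb: root Cb is the tonic; major triad there is I6.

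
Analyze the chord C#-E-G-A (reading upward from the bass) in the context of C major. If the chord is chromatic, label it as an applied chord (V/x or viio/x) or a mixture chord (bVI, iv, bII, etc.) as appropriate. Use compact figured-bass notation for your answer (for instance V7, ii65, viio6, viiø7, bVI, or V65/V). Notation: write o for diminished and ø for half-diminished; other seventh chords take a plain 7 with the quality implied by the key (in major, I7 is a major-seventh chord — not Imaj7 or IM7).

V65/ii

Stacked in thirds the chord is A-C#-E-G: a dominant seventh chord on A.
A is not a diatonic chord root with this quality in C major, but it lies a perfect fifth above D (ii), so the chord functions as an applied dominant of ii.
With C# in the bass the chord is in first inversion, so the figured bass is 65.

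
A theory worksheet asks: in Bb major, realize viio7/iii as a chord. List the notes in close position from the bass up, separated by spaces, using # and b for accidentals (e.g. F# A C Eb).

C# E G Bb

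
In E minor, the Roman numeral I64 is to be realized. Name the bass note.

B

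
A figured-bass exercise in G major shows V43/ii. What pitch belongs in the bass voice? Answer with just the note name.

B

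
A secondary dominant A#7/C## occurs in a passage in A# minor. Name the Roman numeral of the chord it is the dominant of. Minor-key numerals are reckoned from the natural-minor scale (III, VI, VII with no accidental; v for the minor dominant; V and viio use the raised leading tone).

iv

The chord is a dominant seventh chord on A#.
A dominant resolves down a perfect fifth: A# → D#. In A# minor, D# is scale degree 4, i.e. iv.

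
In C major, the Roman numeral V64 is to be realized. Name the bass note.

V in C major has root G; the chord is G-B-D.
The figure 64 means second inversion — the fifth is in the bass.

D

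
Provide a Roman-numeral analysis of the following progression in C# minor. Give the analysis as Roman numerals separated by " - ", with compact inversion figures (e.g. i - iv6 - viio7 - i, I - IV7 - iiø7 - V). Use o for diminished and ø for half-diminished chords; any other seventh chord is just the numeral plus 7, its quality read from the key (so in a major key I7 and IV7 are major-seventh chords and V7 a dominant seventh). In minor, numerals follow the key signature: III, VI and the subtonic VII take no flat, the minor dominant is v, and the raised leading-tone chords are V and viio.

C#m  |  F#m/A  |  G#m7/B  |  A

i - iv6 - v65 - VI

C#m: minor triad on C# = scale degree 1 → i.
F#m/A: minor triad on F# = scale degree 4 → iv6.
G#m7/B: minor seventh chord on G# = scale degree 5 → v65.
A: root A is the submediant; major triad there is VI.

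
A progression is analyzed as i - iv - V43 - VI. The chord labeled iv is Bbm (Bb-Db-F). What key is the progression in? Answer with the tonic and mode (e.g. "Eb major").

The anchor chord is a minor triad on Bb, labeled iv.
Counting down 3 scale steps from Bb places the tonic on F; a minor triad on degree 4 is diatonic only in minor.

F minor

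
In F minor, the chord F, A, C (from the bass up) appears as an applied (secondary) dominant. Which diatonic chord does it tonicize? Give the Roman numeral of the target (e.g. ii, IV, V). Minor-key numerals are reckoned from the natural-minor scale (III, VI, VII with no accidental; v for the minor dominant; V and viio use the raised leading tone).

The chord is a major triad on F.
A dominant resolves down a perfect fifth: F → Bb. In F minor, Bb is scale degree 4, i.e. iv.

iv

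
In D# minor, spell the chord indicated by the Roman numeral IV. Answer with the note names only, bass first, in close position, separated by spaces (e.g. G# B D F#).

Scale degree 4 in D# minor is G#; here the chord built on it is altered to a major triad. IV is the major subdominant, borrowed from the parallel major.
So the chord is G#-B#-D#, a major triad.

G# B# D#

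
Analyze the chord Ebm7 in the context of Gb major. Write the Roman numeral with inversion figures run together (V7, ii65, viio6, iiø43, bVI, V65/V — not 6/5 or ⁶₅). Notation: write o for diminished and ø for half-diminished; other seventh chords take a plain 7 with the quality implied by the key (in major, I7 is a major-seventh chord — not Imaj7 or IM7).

vi7

The pitches Eb-Gb-Bb-Db form a minor seventh chord rooted on Eb.
In Gb major, Eb is the submediant; the diatonic minor seventh chord there is vi7.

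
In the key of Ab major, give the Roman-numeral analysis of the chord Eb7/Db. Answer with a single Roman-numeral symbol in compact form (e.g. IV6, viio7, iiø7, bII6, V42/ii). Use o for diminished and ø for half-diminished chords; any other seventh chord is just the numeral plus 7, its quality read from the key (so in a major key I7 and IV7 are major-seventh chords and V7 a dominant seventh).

Stacked in thirds the chord is Eb-G-Bb-Db: a dominant seventh chord on Eb.
Eb is scale degree 5 in Ab major, and a dominant seventh chord on that degree is written V7.
With Db in the bass the chord is in third inversion, so the figured bass is 42.

V42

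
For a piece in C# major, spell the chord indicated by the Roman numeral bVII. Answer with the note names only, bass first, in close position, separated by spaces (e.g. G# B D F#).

B D# F#

bVII is a major triad on the lowered seventh degree (the subtonic), borrowed from the parallel minor. In C# major that root is B.
So the chord is B-D#-F#.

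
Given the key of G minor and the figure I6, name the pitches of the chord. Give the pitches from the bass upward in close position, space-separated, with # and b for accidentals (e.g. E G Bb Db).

Scale degree 1 in G minor is G; here the chord built on it is altered to a major triad. I6 is the major tonic (Picardy third), borrowed from the parallel major.
So the chord is G-B-D, a major triad.
With the 6 figure the chord is in first inversion; from the bass B upward in close position it reads B-D-G.

B D G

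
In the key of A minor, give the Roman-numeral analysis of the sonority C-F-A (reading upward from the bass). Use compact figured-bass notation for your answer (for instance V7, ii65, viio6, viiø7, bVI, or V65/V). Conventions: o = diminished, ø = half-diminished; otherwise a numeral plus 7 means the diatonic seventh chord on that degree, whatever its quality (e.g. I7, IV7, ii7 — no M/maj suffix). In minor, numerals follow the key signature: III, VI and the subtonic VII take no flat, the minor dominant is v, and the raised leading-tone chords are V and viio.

Stacked in thirds the chord is F-A-C: a major triad on F.
In A minor, F is the submediant; the diatonic major triad there is VI.
With C in the bass the chord is in second inversion, so the figured bass is 64.

VI64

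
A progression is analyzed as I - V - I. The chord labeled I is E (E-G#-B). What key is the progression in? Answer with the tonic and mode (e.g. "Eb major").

The chord E is a major triad rooted on E; its label is I.
If E is scale degree 1 and the mode makes that degree carry a major triad, the tonic is E and the mode is major.

E major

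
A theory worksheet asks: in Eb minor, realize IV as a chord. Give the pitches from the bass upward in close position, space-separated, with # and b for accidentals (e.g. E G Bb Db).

Ab C Eb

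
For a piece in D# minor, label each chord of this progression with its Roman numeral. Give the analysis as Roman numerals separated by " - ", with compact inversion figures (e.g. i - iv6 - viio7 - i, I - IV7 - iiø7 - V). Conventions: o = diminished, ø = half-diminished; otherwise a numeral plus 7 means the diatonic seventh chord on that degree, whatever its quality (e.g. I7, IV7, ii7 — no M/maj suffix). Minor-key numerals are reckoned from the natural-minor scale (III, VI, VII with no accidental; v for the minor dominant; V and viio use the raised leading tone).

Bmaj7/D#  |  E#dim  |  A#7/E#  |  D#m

Bmaj7/D#: major seventh chord on B = scale degree 6 → VI65.
E#dim: diminished triad on E# = scale degree 2 → iio.
A#7/E#: root A# is the dominant; dominant seventh chord there is V43.
D#m has root D#, degree 1 in D# minor, so i.

VI65 - iio - V43 - i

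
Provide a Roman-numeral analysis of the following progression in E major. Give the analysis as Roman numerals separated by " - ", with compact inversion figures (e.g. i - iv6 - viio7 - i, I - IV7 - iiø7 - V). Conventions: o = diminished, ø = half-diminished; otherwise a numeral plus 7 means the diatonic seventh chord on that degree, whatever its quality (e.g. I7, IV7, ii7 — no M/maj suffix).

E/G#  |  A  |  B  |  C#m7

E/G#: root E is the tonic; major triad there is I6.
A has root A, degree 4 in E major, so IV.
B has root B, degree 5 in E major, so V.
C#m7 has root C#, degree 6 in E major, so vi7.

I6 - IV - V - vi7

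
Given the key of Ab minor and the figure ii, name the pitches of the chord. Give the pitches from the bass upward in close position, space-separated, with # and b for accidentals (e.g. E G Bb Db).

Scale degree 2 in Ab minor is Bb; here the chord built on it is altered to a minor triad. ii is the minor supertonic, borrowed from the parallel major (the Dorian ii).
So the chord is Bb-Db-F.

Bb Db F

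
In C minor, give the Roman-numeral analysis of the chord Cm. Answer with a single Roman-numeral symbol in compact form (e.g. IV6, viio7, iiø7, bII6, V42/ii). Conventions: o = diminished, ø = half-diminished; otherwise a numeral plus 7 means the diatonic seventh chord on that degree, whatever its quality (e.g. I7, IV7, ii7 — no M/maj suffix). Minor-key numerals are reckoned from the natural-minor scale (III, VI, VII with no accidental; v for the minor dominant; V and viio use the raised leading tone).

i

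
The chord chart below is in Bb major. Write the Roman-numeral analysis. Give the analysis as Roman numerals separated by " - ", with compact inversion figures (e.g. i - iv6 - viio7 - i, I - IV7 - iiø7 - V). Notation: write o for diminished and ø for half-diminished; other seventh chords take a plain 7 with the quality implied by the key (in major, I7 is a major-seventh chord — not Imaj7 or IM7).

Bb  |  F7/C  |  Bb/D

I - V43 - I6

Bb: major triad on Bb = scale degree 1 → I.
F7/C: dominant seventh chord on F = scale degree 5 → V43.
Bb/D has root Bb, degree 1 in Bb major, so I6.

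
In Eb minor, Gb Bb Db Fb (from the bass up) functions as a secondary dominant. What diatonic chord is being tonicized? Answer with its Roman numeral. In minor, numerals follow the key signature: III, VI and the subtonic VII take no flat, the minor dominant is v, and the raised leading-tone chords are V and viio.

The chord is a dominant seventh chord on Gb.
A dominant resolves down a perfect fifth: Gb → Cb. In Eb minor, Cb is scale degree 6, i.e. VI.

VI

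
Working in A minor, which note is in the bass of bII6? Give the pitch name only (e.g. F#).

D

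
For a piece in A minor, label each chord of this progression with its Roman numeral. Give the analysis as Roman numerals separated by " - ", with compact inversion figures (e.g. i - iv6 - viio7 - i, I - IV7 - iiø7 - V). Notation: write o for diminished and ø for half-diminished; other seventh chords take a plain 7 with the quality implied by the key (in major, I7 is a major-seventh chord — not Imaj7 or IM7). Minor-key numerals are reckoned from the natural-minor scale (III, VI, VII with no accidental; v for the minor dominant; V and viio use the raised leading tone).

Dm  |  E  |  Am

Dm: minor triad on D = scale degree 4 → iv.
E: root E is the dominant; major triad there is V.
Am: root A is the tonic; minor triad there is i.

iv - V - i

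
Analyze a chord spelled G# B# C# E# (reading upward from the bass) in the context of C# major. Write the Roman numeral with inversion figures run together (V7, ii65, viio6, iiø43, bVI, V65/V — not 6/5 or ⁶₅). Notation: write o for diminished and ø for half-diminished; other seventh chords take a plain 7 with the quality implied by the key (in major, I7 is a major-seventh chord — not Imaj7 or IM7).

Stacked in thirds the chord is C#-E#-G#-B#: a major seventh chord on C#.
In C# major, C# is the tonic; the diatonic major seventh chord there is I7.
With G# in the bass the chord is in second inversion, so the figured bass is 43.

I43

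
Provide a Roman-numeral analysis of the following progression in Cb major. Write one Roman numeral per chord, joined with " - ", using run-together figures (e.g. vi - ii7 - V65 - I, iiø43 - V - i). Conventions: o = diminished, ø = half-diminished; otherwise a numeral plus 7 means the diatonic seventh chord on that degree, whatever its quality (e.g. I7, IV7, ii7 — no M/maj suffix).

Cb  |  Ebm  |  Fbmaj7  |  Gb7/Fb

Cb: root Cb is the tonic; major triad there is I.
Ebm has root Eb, degree 3 in Cb major, so iii.
Fbmaj7: root Fb is the subdominant; major seventh chord there is IV7.
Gb7/Fb: root Gb is the dominant; dominant seventh chord there is V42.

I - iii - IV7 - V42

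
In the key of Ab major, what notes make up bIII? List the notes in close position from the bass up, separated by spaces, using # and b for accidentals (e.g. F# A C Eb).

Scale degree 3 in Ab major is C; lowering it a half step gives Cb. bIII is a major triad on the lowered third degree, borrowed from the parallel minor.
So the chord is Cb-Eb-Gb, a major triad.

Cb Eb Gb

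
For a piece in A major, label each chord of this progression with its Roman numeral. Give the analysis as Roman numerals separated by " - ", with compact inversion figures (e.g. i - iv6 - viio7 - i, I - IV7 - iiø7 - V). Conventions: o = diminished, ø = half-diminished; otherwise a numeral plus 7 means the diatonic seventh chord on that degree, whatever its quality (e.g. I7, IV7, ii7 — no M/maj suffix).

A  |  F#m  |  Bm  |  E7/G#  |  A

I - vi - ii - V65 - I

A: major triad on A = scale degree 1 → I.
F#m: root F# is the submediant; minor triad there is vi.
Bm has root B, degree 2 in A major, so ii.
E7/G#: root E is the dominant; dominant seventh chord there is V65.
A: major triad on A = scale degree 1 → I.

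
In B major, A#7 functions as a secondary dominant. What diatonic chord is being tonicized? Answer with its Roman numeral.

The chord is a dominant seventh chord on A#.
A dominant resolves down a perfect fifth: A# → D#. In B major, D# is scale degree 3, i.e. iii.

iii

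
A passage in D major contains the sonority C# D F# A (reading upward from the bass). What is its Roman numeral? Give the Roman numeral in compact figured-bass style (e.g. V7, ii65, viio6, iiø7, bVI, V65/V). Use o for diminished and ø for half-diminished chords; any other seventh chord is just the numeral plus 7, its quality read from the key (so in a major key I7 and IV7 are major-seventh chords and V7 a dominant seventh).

The pitches D-F#-A-C# form a major seventh chord rooted on D.
D is scale degree 1 in D major, and a major seventh chord on that degree is written I7.
With C# in the bass the chord is in third inversion, so the figured bass is 42.

I42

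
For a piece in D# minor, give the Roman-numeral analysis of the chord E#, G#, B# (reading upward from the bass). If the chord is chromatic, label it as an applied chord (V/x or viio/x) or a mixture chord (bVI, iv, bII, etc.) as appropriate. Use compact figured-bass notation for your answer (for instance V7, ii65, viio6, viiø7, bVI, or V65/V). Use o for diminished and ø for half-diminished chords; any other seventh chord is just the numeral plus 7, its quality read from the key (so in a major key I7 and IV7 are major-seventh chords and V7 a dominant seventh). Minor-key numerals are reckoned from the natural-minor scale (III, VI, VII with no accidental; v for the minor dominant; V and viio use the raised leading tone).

ii

Stacked in thirds the chord is E#-G#-B#: a minor triad on E#.
E# is the second degree of D# minor. This is the minor supertonic, borrowed from the parallel major (the Dorian ii).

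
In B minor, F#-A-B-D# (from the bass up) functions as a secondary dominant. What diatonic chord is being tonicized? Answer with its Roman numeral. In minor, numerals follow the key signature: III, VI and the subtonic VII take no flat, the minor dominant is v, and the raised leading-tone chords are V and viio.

iv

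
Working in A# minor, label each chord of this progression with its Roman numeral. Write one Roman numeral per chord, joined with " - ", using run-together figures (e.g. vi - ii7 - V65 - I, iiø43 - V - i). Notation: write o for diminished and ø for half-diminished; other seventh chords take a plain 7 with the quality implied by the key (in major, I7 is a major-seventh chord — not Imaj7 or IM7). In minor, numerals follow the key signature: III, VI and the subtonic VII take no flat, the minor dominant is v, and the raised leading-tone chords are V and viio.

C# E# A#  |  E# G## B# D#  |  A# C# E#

C#-E#-A#: minor triad on A# = scale degree 1 → i6.
E#-G##-B#-D#: root E# is the dominant; dominant seventh chord there is V7.
A#-C#-E#: root A# is the tonic; minor triad there is i.

i6 - V7 - i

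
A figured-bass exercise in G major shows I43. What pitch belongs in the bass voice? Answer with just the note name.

I in G major has root G; the chord is G-B-D-F#.
The figure 43 means second inversion — the fifth is in the bass.

D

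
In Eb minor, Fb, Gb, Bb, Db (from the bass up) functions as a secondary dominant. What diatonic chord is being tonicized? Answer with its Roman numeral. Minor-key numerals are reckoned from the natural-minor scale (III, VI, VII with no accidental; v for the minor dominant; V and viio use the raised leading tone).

VI

The chord is a dominant seventh chord on Gb.
A dominant resolves down a perfect fifth: Gb → Cb. In Eb minor, Cb is scale degree 6, i.e. VI.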